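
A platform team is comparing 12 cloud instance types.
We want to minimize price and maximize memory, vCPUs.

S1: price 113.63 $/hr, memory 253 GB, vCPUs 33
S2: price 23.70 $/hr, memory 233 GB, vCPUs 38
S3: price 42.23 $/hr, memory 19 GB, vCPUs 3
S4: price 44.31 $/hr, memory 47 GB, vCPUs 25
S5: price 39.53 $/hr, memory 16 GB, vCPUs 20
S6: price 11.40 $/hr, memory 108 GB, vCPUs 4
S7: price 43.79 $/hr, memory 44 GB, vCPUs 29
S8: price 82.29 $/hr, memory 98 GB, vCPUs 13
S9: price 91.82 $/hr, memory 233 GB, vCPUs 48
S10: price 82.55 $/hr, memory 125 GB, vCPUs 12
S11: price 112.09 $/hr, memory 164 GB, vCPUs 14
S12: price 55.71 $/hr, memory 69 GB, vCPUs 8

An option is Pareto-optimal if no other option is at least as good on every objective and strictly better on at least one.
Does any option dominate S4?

Yes

S2 vs S4: price 23.70≤44.31, memory 233≥47, vCPUs 38≥25 — S2 is at least as good on every objective and strictly better on at least one, so S2 dominates S4.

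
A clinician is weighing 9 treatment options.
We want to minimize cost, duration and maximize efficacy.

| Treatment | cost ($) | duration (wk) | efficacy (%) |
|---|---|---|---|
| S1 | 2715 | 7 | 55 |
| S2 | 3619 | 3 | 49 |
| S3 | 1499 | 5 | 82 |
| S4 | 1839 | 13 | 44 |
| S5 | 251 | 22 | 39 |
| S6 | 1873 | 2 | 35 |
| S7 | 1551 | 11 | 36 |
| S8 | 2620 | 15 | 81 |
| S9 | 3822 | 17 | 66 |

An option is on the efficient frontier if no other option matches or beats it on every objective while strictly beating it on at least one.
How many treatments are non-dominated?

S1: dominated by S3 (cost 1499≤2715, duration 5≤7, efficacy 82≥55).
S2: not dominated.
S3: not dominated (best efficacy).
S4: dominated by S3 (cost 1499≤1839, duration 5≤13, efficacy 82≥44).
S5: not dominated (best cost).
S6: not dominated (best duration).
S7: dominated by S3 (cost 1499≤1551, duration 5≤11, efficacy 82≥36).
S8: dominated by S3 (cost 1499≤2620, duration 5≤15, efficacy 82≥81).
S9: dominated by S3 (cost 1499≤3822, duration 5≤17, efficacy 82≥66).
Pareto-optimal: S2, S3, S5, S6 → 4.

4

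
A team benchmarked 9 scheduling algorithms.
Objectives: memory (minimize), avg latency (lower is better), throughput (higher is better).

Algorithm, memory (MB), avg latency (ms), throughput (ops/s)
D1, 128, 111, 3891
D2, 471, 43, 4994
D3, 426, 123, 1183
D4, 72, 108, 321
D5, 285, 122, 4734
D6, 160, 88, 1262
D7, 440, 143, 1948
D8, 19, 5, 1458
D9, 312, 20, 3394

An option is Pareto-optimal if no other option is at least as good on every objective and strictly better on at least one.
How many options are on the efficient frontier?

D1: not dominated.
D2: not dominated (best throughput).
D3: dominated by D1 (memory 128≤426, avg latency 111≤123, throughput 3891≥1183).
D4: dominated by D8 (memory 19≤72, avg latency 5≤108, throughput 1458≥321).
D5: not dominated.
D6: dominated by D8 (memory 19≤160, avg latency 5≤88, throughput 1458≥1262).
D7: dominated by D1 (memory 128≤440, avg latency 111≤143, throughput 3891≥1948).
D8: not dominated (best memory).
D9: not dominated.
Pareto-optimal: D1, D2, D5, D8, D9 → 5.

5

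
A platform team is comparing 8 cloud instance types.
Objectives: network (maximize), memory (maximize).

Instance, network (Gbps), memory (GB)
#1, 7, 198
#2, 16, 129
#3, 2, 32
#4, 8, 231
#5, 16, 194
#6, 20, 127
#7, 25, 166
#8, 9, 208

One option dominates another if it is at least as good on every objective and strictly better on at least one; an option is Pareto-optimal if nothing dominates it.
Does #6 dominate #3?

Yes

#6 vs #3: network 20≥2, memory 127≥32 — #6 is at least as good on every objective with at least one strict improvement.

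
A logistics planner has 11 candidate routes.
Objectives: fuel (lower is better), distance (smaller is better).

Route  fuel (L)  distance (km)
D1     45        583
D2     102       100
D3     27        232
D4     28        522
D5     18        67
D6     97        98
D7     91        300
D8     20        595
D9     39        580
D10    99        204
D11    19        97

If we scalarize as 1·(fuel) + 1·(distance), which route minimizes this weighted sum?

D1: 1·45 + 1·583 = 628
D2: 1·102 + 1·100 = 202
D3: 1·27 + 1·232 = 259
D4: 1·28 + 1·522 = 550
D5: 1·18 + 1·67 = 85
D6: 1·97 + 1·98 = 195
D7: 1·91 + 1·300 = 391
D8: 1·20 + 1·595 = 615
D9: 1·39 + 1·580 = 619
D10: 1·99 + 1·204 = 303
D11: 1·19 + 1·97 = 116
Lowest: D5 at 85.

D5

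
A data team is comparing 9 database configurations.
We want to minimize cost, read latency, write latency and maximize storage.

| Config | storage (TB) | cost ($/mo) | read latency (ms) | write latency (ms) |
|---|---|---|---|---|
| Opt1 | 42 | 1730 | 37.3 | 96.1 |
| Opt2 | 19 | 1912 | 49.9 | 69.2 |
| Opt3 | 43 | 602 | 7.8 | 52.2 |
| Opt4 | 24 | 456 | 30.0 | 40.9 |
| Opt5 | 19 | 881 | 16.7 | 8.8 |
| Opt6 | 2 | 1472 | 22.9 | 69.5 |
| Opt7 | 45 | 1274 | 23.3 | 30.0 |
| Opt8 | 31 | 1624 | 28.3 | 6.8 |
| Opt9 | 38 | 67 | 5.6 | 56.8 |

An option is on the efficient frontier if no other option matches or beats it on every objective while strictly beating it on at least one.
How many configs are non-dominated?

Opt1: dominated by Opt3 (storage 43≥42, cost 602≤1730, read latency 7.8≤37.3, write latency 52.2≤96.1).
Opt2: dominated by Opt3 (storage 43≥19, cost 602≤1912, read latency 7.8≤49.9, write latency 52.2≤69.2).
Opt3: not dominated.
Opt4: not dominated.
Opt5: not dominated.
Opt6: dominated by Opt3 (storage 43≥2, cost 602≤1472, read latency 7.8≤22.9, write latency 52.2≤69.5).
Opt7: not dominated (best storage).
Opt8: not dominated (best write latency).
Opt9: not dominated (best cost).
Pareto-optimal: Opt3, Opt4, Opt5, Opt7, Opt8, Opt9 → 6.

6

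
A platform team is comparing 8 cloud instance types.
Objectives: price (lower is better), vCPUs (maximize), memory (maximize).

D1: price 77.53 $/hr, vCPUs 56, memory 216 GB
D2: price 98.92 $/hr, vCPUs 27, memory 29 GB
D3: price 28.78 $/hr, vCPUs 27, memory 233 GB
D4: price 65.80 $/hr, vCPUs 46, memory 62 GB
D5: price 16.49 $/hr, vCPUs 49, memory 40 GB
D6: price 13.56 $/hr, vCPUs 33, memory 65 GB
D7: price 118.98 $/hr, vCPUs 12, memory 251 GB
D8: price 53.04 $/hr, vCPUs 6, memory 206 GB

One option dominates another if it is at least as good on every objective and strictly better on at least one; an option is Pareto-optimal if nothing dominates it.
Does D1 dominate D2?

D1 vs D2: price 77.53≤98.92, vCPUs 56≥27, memory 216≥29 — D1 is at least as good on every objective with at least one strict improvement.

Yes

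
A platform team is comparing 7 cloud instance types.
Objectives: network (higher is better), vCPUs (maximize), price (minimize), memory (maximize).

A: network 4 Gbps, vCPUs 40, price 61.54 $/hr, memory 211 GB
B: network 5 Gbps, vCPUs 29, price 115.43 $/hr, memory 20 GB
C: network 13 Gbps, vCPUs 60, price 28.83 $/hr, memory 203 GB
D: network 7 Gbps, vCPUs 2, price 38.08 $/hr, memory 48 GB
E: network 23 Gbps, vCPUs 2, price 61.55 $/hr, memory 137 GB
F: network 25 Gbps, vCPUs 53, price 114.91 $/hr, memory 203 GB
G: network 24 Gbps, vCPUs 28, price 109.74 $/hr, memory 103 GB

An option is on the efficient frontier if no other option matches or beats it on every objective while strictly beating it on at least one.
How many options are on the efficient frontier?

5

A: not dominated (best memory).
B: dominated by C (network 13≥5, vCPUs 60≥29, price 28.83≤115.43, memory 203≥20).
C: not dominated (best vCPUs).
D: dominated by C (network 13≥7, vCPUs 60≥2, price 28.83≤38.08, memory 203≥48).
E: not dominated.
F: not dominated (best network).
G: not dominated.
Pareto-optimal: A, C, E, F, G → 5.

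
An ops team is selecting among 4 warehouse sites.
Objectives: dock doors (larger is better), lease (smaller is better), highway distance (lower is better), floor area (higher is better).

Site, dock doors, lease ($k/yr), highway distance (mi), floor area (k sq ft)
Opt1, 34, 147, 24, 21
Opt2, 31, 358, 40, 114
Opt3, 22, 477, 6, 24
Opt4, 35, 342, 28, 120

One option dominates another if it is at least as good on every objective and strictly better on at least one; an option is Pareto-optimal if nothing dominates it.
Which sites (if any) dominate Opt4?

none

Opt1: worse on dock doors (34 vs 35).
Opt2: worse on dock doors (31 vs 35).
Opt3: worse on dock doors (22 vs 35).
No option dominates Opt4.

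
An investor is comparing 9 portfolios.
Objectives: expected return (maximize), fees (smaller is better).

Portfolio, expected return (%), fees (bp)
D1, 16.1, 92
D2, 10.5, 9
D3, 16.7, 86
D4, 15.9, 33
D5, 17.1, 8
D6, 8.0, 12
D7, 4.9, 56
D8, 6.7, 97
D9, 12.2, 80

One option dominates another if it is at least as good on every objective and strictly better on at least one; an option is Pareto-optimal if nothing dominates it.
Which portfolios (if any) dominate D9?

D4, D5

D4: expected return 15.9≥12.2, fees 33≤80 — dominates D9.
D5: expected return 17.1≥12.2, fees 8≤80 — dominates D9.
Others (D1, D2, D3, D6, D7, D8) are each worse than D9 on at least one objective.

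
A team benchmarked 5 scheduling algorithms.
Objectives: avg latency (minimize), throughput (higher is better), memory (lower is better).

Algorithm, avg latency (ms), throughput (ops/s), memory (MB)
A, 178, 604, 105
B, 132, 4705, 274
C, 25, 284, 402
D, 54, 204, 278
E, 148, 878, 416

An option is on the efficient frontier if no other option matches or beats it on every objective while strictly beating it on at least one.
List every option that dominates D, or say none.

A: worse on avg latency (178 vs 54).
B: worse on avg latency (132 vs 54).
C: worse on memory (402 vs 278).
E: worse on avg latency (148 vs 54).
No option dominates D.

none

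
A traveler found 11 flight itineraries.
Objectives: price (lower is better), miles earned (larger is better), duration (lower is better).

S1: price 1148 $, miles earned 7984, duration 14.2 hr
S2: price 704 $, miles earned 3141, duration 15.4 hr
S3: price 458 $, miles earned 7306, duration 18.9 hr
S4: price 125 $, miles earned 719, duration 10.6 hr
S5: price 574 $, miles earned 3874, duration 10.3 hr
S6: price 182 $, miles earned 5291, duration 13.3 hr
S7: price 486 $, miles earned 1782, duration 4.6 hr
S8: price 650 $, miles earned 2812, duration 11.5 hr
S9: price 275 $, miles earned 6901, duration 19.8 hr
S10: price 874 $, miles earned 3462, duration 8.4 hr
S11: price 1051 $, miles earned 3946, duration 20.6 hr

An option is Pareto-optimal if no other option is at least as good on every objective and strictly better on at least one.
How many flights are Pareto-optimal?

S1: not dominated (best miles earned).
S2: dominated by S5 (price 574≤704, miles earned 3874≥3141, duration 10.3≤15.4).
S3: not dominated.
S4: not dominated (best price).
S5: not dominated.
S6: not dominated.
S7: not dominated (best duration).
S8: dominated by S5 (price 574≤650, miles earned 3874≥2812, duration 10.3≤11.5).
S9: not dominated.
S10: not dominated.
S11: dominated by S3 (price 458≤1051, miles earned 7306≥3946, duration 18.9≤20.6).
Pareto-optimal: S1, S3, S4, S5, S6, S7, S9, S10 → 8.

8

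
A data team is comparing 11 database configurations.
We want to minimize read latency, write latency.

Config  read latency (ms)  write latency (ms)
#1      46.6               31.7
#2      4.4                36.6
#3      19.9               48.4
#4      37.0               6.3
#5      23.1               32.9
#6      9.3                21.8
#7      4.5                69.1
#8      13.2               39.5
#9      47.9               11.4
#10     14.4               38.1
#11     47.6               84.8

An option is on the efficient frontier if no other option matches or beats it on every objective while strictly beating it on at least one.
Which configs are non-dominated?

#2, #4, #6

#1: dominated by #4 (read latency 37.0≤46.6, write latency 6.3≤31.7).
#2: not dominated (best read latency).
#3: dominated by #2 (read latency 4.4≤19.9, write latency 36.6≤48.4).
#4: not dominated (best write latency).
#5: dominated by #6 (read latency 9.3≤23.1, write latency 21.8≤32.9).
#6: not dominated.
#7: dominated by #2 (read latency 4.4≤4.5, write latency 36.6≤69.1).
#8: dominated by #2 (read latency 4.4≤13.2, write latency 36.6≤39.5).
#9: dominated by #4 (read latency 37.0≤47.9, write latency 6.3≤11.4).
#10: dominated by #2 (read latency 4.4≤14.4, write latency 36.6≤38.1).
#11: dominated by #1 (read latency 46.6≤47.6, write latency 31.7≤84.8).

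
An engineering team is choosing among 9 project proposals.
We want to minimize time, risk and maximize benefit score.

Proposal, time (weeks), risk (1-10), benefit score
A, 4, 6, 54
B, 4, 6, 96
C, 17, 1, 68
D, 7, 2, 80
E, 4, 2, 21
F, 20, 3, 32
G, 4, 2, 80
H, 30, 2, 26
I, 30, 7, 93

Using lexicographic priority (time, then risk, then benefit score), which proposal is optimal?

First minimize time: best is 4, kept {A, B, E, G}.
Then minimize risk: best is 2, kept {E, G}.
Then maximize benefit score: best is 80, kept {G}.

G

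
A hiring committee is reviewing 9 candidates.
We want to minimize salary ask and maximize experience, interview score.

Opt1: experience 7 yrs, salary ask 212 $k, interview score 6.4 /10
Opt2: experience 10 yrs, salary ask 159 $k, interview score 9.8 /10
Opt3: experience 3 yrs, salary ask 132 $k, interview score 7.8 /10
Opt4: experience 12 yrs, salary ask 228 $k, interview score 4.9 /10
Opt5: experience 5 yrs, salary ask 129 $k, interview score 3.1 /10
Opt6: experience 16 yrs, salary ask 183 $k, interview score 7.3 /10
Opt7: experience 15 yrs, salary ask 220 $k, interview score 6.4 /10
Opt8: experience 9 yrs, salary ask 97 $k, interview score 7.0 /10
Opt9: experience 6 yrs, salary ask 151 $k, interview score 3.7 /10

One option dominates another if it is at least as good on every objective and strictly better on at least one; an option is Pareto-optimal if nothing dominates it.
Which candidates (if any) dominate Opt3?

Opt1: worse on salary ask (212 vs 132).
Opt2: worse on salary ask (159 vs 132).
Opt4: worse on salary ask (228 vs 132).
Opt5: worse on interview score (3.1 vs 7.8).
Opt6: worse on salary ask (183 vs 132).
Opt7: worse on salary ask (220 vs 132).
Opt8: worse on interview score (7.0 vs 7.8).
Opt9: worse on salary ask (151 vs 132).
No option dominates Opt3.

none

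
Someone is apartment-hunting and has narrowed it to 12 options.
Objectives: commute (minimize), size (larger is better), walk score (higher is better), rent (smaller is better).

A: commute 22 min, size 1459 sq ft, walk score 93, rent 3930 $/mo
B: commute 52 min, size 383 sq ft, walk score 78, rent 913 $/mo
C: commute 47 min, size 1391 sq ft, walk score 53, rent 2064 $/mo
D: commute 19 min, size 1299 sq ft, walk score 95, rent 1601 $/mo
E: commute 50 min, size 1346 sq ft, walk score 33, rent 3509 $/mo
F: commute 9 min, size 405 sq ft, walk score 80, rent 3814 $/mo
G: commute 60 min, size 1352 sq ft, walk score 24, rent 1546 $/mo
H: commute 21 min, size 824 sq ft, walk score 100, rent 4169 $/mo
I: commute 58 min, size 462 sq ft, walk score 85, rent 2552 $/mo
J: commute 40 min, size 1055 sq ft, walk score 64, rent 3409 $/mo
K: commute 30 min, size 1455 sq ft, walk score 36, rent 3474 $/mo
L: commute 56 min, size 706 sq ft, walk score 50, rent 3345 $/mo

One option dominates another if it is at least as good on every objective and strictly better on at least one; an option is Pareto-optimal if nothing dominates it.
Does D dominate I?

D vs I: commute 19≤58, size 1299≥462, walk score 95≥85, rent 1601≤2552 — D is at least as good on every objective with at least one strict improvement.

Yes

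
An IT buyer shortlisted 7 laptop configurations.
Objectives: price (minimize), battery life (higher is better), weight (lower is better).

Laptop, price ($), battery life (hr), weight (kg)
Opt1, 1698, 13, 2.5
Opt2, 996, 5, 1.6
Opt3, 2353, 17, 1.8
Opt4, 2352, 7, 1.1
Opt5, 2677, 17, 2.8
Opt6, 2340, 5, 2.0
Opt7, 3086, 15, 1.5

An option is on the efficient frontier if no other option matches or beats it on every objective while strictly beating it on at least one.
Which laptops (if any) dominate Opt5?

Opt3: price 2353≤2677, battery life 17≥17, weight 1.8≤2.8 — dominates Opt5.
Others (Opt1, Opt2, Opt4, Opt6, Opt7) are each worse than Opt5 on at least one objective.

Opt3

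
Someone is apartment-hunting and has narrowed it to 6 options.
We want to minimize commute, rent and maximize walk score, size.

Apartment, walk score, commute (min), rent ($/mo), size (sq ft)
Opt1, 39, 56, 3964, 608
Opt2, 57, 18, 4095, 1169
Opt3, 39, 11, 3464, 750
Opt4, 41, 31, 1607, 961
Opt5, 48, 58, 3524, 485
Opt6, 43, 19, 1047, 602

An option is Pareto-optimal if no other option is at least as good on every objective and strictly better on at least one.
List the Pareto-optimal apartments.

Opt1: dominated by Opt3 (walk score 39≥39, commute 11≤56, rent 3464≤3964, size 750≥608).
Opt2: not dominated (best walk score).
Opt3: not dominated (best commute).
Opt4: not dominated.
Opt5: not dominated.
Opt6: not dominated (best rent).

Opt2, Opt3, Opt4, Opt5, Opt6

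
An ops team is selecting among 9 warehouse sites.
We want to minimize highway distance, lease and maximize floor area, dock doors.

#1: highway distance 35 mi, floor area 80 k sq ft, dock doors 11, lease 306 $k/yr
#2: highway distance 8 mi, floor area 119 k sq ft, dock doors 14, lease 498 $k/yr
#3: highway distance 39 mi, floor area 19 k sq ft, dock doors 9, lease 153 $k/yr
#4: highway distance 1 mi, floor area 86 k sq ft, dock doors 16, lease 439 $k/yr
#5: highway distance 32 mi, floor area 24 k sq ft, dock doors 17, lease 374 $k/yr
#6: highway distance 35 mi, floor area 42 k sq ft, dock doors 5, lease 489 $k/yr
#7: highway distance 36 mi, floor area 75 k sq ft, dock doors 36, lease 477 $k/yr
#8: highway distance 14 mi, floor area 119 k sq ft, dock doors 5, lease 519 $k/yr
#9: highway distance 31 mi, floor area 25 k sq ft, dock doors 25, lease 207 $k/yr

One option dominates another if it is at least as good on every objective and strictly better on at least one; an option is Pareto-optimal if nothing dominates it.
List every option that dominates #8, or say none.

#2

#2: highway distance 8≤14, floor area 119≥119, dock doors 14≥5, lease 498≤519 — dominates #8.
Others (#1, #3, #4, #5, #6, #7, #9) are each worse than #8 on at least one objective.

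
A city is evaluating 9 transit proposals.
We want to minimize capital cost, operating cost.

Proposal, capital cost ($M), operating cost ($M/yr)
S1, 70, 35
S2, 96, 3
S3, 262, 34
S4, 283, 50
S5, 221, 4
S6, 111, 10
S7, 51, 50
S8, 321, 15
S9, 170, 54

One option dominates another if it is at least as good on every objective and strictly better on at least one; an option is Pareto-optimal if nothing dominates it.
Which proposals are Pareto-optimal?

S1: not dominated.
S2: not dominated (best operating cost).
S3: dominated by S2 (capital cost 96≤262, operating cost 3≤34).
S4: dominated by S1 (capital cost 70≤283, operating cost 35≤50).
S5: dominated by S2 (capital cost 96≤221, operating cost 3≤4).
S6: dominated by S2 (capital cost 96≤111, operating cost 3≤10).
S7: not dominated (best capital cost).
S8: dominated by S2 (capital cost 96≤321, operating cost 3≤15).
S9: dominated by S1 (capital cost 70≤170, operating cost 35≤54).

S1, S2, S7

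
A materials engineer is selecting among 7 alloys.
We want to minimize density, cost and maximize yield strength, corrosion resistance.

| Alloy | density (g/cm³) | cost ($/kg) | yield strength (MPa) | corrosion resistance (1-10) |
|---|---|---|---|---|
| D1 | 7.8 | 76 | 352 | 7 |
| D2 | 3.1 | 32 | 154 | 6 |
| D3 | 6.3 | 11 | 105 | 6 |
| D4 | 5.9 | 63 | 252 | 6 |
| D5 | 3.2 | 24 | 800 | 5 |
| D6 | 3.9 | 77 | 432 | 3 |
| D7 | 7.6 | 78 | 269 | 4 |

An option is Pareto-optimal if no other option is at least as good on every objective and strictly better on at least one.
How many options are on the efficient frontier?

D1: not dominated (best corrosion resistance).
D2: not dominated (best density).
D3: not dominated (best cost).
D4: not dominated.
D5: not dominated (best yield strength).
D6: dominated by D5 (density 3.2≤3.9, cost 24≤77, yield strength 800≥432, corrosion resistance 5≥3).
D7: dominated by D5 (density 3.2≤7.6, cost 24≤78, yield strength 800≥269, corrosion resistance 5≥4).
Pareto-optimal: D1, D2, D3, D4, D5 → 5.

5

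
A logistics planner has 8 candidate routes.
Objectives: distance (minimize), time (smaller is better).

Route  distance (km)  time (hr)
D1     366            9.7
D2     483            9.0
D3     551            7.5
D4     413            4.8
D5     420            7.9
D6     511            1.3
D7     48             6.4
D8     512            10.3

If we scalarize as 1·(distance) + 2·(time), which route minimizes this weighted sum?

D7

D1: 1·366 + 2·9.7 = 385.4
D2: 1·483 + 2·9.0 = 501.0
D3: 1·551 + 2·7.5 = 566.0
D4: 1·413 + 2·4.8 = 422.6
D5: 1·420 + 2·7.9 = 435.8
D6: 1·511 + 2·1.3 = 513.6
D7: 1·48 + 2·6.4 = 60.8
D8: 1·512 + 2·10.3 = 532.6
Lowest: D7 at 60.8.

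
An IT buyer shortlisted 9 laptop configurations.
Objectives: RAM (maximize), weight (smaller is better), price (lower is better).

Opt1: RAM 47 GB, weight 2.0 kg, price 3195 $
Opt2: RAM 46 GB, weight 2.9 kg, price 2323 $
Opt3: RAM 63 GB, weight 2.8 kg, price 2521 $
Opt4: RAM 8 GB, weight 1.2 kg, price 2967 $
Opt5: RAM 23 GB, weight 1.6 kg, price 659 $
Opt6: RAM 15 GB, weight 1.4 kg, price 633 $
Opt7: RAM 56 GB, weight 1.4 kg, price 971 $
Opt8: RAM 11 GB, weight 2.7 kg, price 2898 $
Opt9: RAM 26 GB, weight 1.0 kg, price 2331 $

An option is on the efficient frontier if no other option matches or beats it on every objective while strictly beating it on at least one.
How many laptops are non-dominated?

Opt1: dominated by Opt7 (RAM 56≥47, weight 1.4≤2.0, price 971≤3195).
Opt2: dominated by Opt7 (RAM 56≥46, weight 1.4≤2.9, price 971≤2323).
Opt3: not dominated (best RAM).
Opt4: dominated by Opt9 (RAM 26≥8, weight 1.0≤1.2, price 2331≤2967).
Opt5: not dominated.
Opt6: not dominated (best price).
Opt7: not dominated.
Opt8: dominated by Opt5 (RAM 23≥11, weight 1.6≤2.7, price 659≤2898).
Opt9: not dominated (best weight).
Pareto-optimal: Opt3, Opt5, Opt6, Opt7, Opt9 → 5.

5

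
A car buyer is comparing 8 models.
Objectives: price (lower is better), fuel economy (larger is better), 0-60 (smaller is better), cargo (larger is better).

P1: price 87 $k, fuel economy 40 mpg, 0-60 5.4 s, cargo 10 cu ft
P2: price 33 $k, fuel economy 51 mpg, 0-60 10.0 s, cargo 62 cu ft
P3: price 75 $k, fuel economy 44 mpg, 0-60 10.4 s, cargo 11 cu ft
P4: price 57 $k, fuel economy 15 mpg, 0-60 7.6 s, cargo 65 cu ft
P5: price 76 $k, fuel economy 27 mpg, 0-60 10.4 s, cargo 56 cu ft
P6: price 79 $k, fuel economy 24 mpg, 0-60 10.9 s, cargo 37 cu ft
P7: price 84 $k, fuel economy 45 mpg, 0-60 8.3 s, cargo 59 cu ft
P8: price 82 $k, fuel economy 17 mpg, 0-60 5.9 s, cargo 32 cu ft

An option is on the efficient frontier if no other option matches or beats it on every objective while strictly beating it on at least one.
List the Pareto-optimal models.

P1, P2, P4, P7, P8

P1: not dominated (best 0-60).
P2: not dominated (best price).
P3: dominated by P2 (price 33≤75, fuel economy 51≥44, 0-60 10.0≤10.4, cargo 62≥11).
P4: not dominated (best cargo).
P5: dominated by P2 (price 33≤76, fuel economy 51≥27, 0-60 10.0≤10.4, cargo 62≥56).
P6: dominated by P2 (price 33≤79, fuel economy 51≥24, 0-60 10.0≤10.9, cargo 62≥37).
P7: not dominated.
P8: not dominated.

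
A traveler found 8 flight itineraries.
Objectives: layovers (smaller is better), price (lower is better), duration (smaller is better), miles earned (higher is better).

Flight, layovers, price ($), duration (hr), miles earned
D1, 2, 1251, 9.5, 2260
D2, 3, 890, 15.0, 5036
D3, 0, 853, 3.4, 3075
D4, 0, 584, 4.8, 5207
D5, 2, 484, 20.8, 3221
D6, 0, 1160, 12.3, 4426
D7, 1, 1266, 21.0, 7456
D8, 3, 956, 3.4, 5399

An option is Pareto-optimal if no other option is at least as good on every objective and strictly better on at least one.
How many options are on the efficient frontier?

D1: dominated by D3 (layovers 0≤2, price 853≤1251, duration 3.4≤9.5, miles earned 3075≥2260).
D2: dominated by D4 (layovers 0≤3, price 584≤890, duration 4.8≤15.0, miles earned 5207≥5036).
D3: not dominated.
D4: not dominated.
D5: not dominated (best price).
D6: dominated by D4 (layovers 0≤0, price 584≤1160, duration 4.8≤12.3, miles earned 5207≥4426).
D7: not dominated (best miles earned).
D8: not dominated.
Pareto-optimal: D3, D4, D5, D7, D8 → 5.

5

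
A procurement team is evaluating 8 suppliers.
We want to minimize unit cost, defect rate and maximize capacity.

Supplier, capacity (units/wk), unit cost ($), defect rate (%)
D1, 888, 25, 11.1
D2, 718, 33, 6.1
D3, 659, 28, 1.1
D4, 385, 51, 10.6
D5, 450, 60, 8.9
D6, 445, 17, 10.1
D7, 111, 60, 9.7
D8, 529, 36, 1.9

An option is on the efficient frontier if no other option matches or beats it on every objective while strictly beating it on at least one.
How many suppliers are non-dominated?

D1: not dominated (best capacity).
D2: not dominated.
D3: not dominated (best defect rate).
D4: dominated by D2 (capacity 718≥385, unit cost 33≤51, defect rate 6.1≤10.6).
D5: dominated by D2 (capacity 718≥450, unit cost 33≤60, defect rate 6.1≤8.9).
D6: not dominated (best unit cost).
D7: dominated by D2 (capacity 718≥111, unit cost 33≤60, defect rate 6.1≤9.7).
D8: dominated by D3 (capacity 659≥529, unit cost 28≤36, defect rate 1.1≤1.9).
Pareto-optimal: D1, D2, D3, D6 → 4.

4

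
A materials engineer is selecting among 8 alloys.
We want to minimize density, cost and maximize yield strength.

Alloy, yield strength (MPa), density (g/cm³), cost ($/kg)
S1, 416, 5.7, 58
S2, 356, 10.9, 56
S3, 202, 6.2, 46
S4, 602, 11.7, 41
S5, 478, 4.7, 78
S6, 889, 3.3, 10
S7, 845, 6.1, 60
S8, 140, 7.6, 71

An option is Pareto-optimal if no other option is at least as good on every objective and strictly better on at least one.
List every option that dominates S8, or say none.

S1: yield strength 416≥140, density 5.7≤7.6, cost 58≤71 — dominates S8.
S3: yield strength 202≥140, density 6.2≤7.6, cost 46≤71 — dominates S8.
S6: yield strength 889≥140, density 3.3≤7.6, cost 10≤71 — dominates S8.
S7: yield strength 845≥140, density 6.1≤7.6, cost 60≤71 — dominates S8.
Others (S2, S4, S5) are each worse than S8 on at least one objective.

S1, S3, S6, S7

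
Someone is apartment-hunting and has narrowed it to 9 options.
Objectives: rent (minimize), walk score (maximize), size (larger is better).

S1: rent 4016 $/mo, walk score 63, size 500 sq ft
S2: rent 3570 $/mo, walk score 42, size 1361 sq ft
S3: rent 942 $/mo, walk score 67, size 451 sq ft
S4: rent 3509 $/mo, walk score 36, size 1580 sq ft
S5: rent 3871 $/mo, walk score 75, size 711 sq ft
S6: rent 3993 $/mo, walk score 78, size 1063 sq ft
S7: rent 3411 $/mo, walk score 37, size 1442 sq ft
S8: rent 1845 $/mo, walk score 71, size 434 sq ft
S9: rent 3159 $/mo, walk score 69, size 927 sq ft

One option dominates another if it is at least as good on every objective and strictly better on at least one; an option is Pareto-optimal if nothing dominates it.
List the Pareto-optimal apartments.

S2, S3, S4, S5, S6, S7, S8, S9

S1: dominated by S5 (rent 3871≤4016, walk score 75≥63, size 711≥500).
S2: not dominated.
S3: not dominated (best rent).
S4: not dominated (best size).
S5: not dominated.
S6: not dominated (best walk score).
S7: not dominated.
S8: not dominated.
S9: not dominated.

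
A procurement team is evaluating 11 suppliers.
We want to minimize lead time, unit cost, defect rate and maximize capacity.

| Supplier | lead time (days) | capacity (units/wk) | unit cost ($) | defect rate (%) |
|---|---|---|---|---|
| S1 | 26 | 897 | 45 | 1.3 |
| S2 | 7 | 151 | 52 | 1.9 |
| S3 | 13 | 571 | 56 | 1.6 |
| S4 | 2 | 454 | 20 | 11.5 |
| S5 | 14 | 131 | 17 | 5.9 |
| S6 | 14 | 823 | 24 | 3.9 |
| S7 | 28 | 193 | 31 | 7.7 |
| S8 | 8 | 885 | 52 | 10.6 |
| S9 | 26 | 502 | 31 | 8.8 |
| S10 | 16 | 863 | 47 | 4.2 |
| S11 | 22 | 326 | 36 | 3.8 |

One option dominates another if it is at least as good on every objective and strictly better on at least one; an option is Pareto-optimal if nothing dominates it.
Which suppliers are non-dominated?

S1: not dominated (best capacity).
S2: not dominated.
S3: not dominated.
S4: not dominated (best lead time).
S5: not dominated (best unit cost).
S6: not dominated.
S7: dominated by S6 (lead time 14≤28, capacity 823≥193, unit cost 24≤31, defect rate 3.9≤7.7).
S8: not dominated.
S9: dominated by S6 (lead time 14≤26, capacity 823≥502, unit cost 24≤31, defect rate 3.9≤8.8).
S10: not dominated.
S11: not dominated.

S1, S2, S3, S4, S5, S6, S8, S10, S11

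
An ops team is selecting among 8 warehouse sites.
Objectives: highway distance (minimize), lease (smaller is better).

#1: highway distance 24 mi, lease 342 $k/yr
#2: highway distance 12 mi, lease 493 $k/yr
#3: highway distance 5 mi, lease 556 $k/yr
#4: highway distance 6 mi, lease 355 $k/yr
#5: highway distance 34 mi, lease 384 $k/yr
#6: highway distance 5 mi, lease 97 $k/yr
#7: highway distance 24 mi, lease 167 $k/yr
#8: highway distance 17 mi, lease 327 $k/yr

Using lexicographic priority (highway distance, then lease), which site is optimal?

First minimize highway distance: best is 5, kept {#3, #6}.
Then minimize lease: best is 97, kept {#6}.

#6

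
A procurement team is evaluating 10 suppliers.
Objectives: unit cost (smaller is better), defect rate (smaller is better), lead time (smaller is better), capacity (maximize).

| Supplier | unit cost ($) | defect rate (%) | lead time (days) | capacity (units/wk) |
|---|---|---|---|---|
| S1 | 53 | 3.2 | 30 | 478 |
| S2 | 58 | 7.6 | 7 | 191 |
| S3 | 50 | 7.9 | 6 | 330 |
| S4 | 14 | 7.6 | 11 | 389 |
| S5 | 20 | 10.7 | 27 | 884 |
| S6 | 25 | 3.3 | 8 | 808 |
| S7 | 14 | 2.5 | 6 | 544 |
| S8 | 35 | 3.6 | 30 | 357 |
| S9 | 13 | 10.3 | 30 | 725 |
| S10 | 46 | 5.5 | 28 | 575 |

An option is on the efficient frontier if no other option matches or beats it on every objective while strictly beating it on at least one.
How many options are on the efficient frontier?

S1: dominated by S7 (unit cost 14≤53, defect rate 2.5≤3.2, lead time 6≤30, capacity 544≥478).
S2: dominated by S7 (unit cost 14≤58, defect rate 2.5≤7.6, lead time 6≤7, capacity 544≥191).
S3: dominated by S7 (unit cost 14≤50, defect rate 2.5≤7.9, lead time 6≤6, capacity 544≥330).
S4: dominated by S7 (unit cost 14≤14, defect rate 2.5≤7.6, lead time 6≤11, capacity 544≥389).
S5: not dominated (best capacity).
S6: not dominated.
S7: not dominated (best defect rate).
S8: dominated by S6 (unit cost 25≤35, defect rate 3.3≤3.6, lead time 8≤30, capacity 808≥357).
S9: not dominated (best unit cost).
S10: dominated by S6 (unit cost 25≤46, defect rate 3.3≤5.5, lead time 8≤28, capacity 808≥575).
Pareto-optimal: S5, S6, S7, S9 → 4.

4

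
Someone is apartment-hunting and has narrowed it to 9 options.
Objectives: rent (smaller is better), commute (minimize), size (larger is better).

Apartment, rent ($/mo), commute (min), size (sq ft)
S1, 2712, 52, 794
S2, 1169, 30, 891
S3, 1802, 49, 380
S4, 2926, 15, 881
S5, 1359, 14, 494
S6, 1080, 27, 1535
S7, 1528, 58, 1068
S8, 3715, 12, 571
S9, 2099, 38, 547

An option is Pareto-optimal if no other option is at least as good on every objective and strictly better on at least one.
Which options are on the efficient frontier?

S4, S5, S6, S8

S1: dominated by S2 (rent 1169≤2712, commute 30≤52, size 891≥794).
S2: dominated by S6 (rent 1080≤1169, commute 27≤30, size 1535≥891).
S3: dominated by S2 (rent 1169≤1802, commute 30≤49, size 891≥380).
S4: not dominated.
S5: not dominated.
S6: not dominated (best rent).
S7: dominated by S6 (rent 1080≤1528, commute 27≤58, size 1535≥1068).
S8: not dominated (best commute).
S9: dominated by S2 (rent 1169≤2099, commute 30≤38, size 891≥547).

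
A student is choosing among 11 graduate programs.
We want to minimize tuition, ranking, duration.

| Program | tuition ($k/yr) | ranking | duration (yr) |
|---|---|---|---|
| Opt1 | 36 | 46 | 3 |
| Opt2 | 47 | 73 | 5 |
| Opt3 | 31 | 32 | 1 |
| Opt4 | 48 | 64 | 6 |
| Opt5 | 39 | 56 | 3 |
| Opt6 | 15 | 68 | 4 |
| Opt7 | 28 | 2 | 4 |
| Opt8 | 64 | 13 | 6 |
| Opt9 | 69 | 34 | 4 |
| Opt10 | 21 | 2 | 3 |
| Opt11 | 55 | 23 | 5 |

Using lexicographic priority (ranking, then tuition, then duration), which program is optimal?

First minimize ranking: best is 2, kept {Opt7, Opt10}.
Then minimize tuition: best is 21, kept {Opt10}.

Opt10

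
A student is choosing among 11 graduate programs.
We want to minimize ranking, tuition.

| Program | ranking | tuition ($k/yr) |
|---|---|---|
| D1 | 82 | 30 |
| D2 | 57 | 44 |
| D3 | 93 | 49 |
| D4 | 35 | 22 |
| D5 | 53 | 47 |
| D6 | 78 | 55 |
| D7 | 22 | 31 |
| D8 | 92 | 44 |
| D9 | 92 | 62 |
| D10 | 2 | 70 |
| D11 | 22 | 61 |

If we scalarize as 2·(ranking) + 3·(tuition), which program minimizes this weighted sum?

D4

D1: 2·82 + 3·30 = 254
D2: 2·57 + 3·44 = 246
D3: 2·93 + 3·49 = 333
D4: 2·35 + 3·22 = 136
D5: 2·53 + 3·47 = 247
D6: 2·78 + 3·55 = 321
D7: 2·22 + 3·31 = 137
D8: 2·92 + 3·44 = 316
D9: 2·92 + 3·62 = 370
D10: 2·2 + 3·70 = 214
D11: 2·22 + 3·61 = 227
Lowest: D4 at 136.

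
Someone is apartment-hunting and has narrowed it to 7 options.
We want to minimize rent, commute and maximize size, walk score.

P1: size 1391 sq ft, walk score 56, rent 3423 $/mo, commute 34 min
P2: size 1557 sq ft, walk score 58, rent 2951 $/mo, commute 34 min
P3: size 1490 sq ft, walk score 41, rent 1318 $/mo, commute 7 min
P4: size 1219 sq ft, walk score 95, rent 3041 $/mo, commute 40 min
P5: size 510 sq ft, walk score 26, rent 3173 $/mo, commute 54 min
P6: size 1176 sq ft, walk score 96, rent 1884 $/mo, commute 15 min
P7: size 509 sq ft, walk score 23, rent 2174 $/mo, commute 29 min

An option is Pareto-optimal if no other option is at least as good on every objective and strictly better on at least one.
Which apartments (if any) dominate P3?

P1: worse on size (1391 vs 1490).
P2: worse on rent (2951 vs 1318).
P4: worse on size (1219 vs 1490).
P5: worse on size (510 vs 1490).
P6: worse on size (1176 vs 1490).
P7: worse on size (509 vs 1490).
No option dominates P3.

none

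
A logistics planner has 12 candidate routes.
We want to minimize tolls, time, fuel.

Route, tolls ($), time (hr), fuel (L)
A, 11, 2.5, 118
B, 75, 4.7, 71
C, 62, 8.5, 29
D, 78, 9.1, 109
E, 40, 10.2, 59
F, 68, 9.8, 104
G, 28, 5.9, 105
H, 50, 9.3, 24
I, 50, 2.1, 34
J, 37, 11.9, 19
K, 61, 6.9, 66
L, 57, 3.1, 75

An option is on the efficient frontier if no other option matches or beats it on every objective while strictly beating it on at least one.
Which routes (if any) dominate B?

I: tolls 50≤75, time 2.1≤4.7, fuel 34≤71 — dominates B.
Others (A, C, D, E, F, G, H, J, K, L) are each worse than B on at least one objective.

I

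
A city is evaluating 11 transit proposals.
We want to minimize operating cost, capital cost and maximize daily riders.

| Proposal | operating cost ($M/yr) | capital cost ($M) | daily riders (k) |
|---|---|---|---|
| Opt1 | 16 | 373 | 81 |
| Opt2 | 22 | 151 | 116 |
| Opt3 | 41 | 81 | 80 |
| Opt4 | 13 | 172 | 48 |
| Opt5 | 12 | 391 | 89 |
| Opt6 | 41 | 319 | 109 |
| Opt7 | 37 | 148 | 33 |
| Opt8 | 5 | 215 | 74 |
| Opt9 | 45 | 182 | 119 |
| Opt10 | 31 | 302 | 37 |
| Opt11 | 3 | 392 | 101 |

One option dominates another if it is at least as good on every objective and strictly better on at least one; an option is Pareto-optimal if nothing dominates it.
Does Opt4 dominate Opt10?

Opt4 vs Opt10: operating cost 13≤31, capital cost 172≤302, daily riders 48≥37 — Opt4 is at least as good on every objective with at least one strict improvement.

Yes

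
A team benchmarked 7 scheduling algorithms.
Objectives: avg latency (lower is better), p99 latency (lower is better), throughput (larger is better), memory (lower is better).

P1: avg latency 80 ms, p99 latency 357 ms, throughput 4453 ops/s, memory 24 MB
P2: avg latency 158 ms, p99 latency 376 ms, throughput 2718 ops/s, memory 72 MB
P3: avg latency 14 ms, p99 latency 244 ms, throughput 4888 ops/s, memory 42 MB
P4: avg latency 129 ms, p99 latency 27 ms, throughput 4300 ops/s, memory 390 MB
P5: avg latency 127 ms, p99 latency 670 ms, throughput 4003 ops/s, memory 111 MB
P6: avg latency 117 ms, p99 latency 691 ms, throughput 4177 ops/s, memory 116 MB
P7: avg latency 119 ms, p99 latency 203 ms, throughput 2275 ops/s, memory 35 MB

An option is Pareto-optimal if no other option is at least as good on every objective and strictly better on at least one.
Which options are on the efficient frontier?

P1: not dominated (best memory).
P2: dominated by P1 (avg latency 80≤158, p99 latency 357≤376, throughput 4453≥2718, memory 24≤72).
P3: not dominated (best avg latency).
P4: not dominated (best p99 latency).
P5: dominated by P1 (avg latency 80≤127, p99 latency 357≤670, throughput 4453≥4003, memory 24≤111).
P6: dominated by P1 (avg latency 80≤117, p99 latency 357≤691, throughput 4453≥4177, memory 24≤116).
P7: not dominated.

P1, P3, P4, P7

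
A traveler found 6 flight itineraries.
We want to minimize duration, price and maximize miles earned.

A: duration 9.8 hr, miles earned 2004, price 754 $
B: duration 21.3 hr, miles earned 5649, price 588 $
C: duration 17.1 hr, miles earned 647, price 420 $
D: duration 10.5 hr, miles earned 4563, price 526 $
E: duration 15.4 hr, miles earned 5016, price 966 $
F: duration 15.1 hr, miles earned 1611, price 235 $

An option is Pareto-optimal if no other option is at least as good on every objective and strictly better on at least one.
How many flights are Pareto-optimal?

A: not dominated (best duration).
B: not dominated (best miles earned).
C: dominated by F (duration 15.1≤17.1, miles earned 1611≥647, price 235≤420).
D: not dominated.
E: not dominated.
F: not dominated (best price).
Pareto-optimal: A, B, D, E, F → 5.

5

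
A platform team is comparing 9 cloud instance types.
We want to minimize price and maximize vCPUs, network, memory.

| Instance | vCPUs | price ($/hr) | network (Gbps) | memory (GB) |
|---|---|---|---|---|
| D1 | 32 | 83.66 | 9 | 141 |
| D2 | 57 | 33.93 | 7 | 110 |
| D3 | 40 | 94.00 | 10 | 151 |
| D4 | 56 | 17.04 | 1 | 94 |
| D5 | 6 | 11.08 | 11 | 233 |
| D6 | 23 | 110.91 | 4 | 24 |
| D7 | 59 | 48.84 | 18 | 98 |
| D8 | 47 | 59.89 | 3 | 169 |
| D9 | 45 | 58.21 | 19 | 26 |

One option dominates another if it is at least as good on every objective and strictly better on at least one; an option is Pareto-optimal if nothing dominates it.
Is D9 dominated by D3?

No

D3 vs D9: D3 is worse on vCPUs (40 vs 45), so it does not dominate D9.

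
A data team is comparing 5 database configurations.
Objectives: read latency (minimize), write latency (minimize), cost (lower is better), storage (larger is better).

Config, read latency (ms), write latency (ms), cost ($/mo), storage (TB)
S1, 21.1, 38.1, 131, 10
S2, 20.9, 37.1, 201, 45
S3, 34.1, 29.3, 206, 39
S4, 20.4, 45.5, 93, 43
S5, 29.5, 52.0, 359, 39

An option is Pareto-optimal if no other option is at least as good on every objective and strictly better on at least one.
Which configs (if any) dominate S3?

none

S1: worse on write latency (38.1 vs 29.3).
S2: worse on write latency (37.1 vs 29.3).
S4: worse on write latency (45.5 vs 29.3).
S5: worse on write latency (52.0 vs 29.3).
No option dominates S3.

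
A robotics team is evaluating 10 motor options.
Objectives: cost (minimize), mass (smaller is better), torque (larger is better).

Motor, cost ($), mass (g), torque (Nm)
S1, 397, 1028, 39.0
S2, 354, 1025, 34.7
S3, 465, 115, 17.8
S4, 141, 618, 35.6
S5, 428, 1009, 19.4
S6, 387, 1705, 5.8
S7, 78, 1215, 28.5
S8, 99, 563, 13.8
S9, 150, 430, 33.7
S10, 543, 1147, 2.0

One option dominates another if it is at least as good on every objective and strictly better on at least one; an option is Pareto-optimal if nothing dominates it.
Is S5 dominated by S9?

Yes

S9 vs S5: cost 150≤428, mass 430≤1009, torque 33.7≥19.4 — S9 is at least as good on every objective with at least one strict improvement.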